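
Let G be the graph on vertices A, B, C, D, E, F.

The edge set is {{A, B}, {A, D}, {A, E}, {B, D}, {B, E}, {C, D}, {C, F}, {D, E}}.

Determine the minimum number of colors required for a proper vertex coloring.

A, B, D, E form a clique, so at least 4 colors are needed.
4 colors suffice: color 1 → {D, F}; color 2 → {C, E}; color 3 → {A}; color 4 → {B}. No two adjacent vertices share a color.

4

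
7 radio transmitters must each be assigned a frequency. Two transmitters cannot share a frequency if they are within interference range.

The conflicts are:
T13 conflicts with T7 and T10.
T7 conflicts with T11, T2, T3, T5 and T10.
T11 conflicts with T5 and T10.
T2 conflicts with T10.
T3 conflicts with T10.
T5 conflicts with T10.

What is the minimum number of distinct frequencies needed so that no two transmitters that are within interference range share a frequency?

T7, T11, T5, T10 pairwise conflict, so at least 4 frequencies are needed.
Using 4 frequencies: T13=3, T7=2, T11=4, T2=3, T3=3, T5=3, T10=1. Every pair that conflicts lands in different frequencies.

4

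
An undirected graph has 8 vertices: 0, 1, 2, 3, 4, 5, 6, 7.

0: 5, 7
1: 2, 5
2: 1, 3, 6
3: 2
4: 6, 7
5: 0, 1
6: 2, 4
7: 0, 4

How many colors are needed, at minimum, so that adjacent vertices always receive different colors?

The cycle 7-4-6-2-1-5-0-7 has odd length 7, so it cannot be 2-colored; at least 3 colors are needed.
3 colors suffice: 0=b, 1=b, 2=a, 3=b, 4=c, 5=a, 6=b, 7=a. Every edge joins two different colors.

3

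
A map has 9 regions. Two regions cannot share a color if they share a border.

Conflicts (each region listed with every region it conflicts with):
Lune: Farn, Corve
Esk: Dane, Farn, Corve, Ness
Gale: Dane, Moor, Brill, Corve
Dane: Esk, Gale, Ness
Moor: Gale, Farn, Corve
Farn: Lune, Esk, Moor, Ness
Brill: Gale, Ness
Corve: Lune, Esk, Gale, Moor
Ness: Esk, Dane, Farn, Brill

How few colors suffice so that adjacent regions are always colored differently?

3

Esk, Dane, Ness pairwise conflict, so at least 3 colors are needed.
3 colors suffice: color 1 → {Lune, Esk, Gale}; color 2 → {Dane, Farn, Brill, Corve}; color 3 → {Moor, Ness}. Each listed conflict is separated.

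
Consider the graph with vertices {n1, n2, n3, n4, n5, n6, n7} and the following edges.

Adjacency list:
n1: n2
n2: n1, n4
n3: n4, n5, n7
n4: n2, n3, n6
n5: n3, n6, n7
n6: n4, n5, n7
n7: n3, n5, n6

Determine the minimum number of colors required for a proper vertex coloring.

3

n5, n6, n7 are mutually adjacent, so at least 3 colors are needed.
A valid assignment using 3 colors: n1=2, n2=1, n3=1, n4=2, n5=2, n6=1, n7=3. Every edge joins two different colors.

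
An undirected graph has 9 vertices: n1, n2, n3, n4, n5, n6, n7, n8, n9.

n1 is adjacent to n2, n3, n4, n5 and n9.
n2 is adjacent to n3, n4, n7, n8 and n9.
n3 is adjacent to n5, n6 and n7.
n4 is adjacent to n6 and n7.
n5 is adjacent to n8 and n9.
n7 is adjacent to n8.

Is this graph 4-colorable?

The chromatic number is 3. n2, n7, n8 are pairwise adjacent, so at least 3 colors are needed.
3 colors suffice: color 1 → {n2, n5, n6}; color 2 → {n3, n4, n8, n9}; color 3 → {n1, n7}.
Since 4 ≥ 3, a proper 4-coloring certainly exists.

Yes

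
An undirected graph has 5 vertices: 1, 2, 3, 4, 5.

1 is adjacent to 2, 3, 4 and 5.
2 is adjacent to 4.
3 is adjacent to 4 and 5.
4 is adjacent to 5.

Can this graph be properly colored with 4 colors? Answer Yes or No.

The chromatic number is 4. 1, 3, 4, 5 are mutually adjacent (a clique of size 4), so at least 4 colors are needed.
4 colors suffice: color a → {4}; color b → {1}; color c → {2, 3}; color d → {5}.
That is already a proper 4-coloring.

Yes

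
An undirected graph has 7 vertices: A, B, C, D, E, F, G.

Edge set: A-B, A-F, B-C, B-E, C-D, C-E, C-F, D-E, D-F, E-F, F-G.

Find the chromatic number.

4

C, D, E, F are pairwise adjacent (a clique of size 4), so at least 4 colors are needed.
4 colors suffice: color 1 → {B, F}; color 2 → {A, C, G}; color 3 → {E}; color 4 → {D}. No two adjacent vertices share a color.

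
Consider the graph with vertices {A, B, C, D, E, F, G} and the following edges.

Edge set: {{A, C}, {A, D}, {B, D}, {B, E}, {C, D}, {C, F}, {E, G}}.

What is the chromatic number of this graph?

3

A, C, D are mutually adjacent, so at least 3 colors are needed.
3 colors suffice: color red → {B, C, G}; color blue → {D, E, F}; color green → {A}. Every edge joins two different colors.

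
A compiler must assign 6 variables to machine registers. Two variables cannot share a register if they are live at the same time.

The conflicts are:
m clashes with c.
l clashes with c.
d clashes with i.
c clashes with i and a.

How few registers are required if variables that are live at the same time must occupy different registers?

2

c and a conflict, so at least 2 registers are needed.
A valid assignment using 2 registers: m=2, l=2, d=1, c=1, i=2, a=2. Each listed conflict is separated.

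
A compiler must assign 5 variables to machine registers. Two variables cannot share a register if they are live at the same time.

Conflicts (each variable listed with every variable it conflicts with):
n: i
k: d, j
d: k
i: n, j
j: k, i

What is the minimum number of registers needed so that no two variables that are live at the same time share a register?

2

n and i conflict, so at least 2 registers are needed.
2 registers suffice: register 1 → {k, i}; register 2 → {n, d, j}. Each listed conflict is separated.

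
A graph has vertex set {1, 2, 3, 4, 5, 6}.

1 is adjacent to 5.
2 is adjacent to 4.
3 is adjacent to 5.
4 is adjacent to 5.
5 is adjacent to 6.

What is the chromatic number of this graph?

4 and 5 are adjacent, so at least 2 colors are needed.
A valid assignment using 2 colors: 1=b, 2=a, 3=b, 4=b, 5=a, 6=b. No two adjacent vertices share a color.

2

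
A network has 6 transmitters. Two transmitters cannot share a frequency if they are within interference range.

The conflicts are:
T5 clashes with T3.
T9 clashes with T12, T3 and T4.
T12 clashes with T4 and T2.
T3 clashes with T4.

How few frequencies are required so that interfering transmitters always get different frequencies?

3

T9, T3, T4 all conflict with each other, so at least 3 frequencies are needed.
3 frequencies suffice: frequency 1 → {T5, T9, T2}; frequency 2 → {T4}; frequency 3 → {T12, T3}. Every pair that conflicts lands in different frequencies.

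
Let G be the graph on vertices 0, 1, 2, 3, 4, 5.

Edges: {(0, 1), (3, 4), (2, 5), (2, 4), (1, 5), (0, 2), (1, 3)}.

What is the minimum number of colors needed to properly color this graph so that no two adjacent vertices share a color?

3

The cycle 1-3-4-2-0-1 has odd length 5, so it cannot be 2-colored; at least 3 colors are needed.
3 colors suffice: 0=blue, 1=red, 2=red, 3=green, 4=blue, 5=blue. Every edge joins two different colors.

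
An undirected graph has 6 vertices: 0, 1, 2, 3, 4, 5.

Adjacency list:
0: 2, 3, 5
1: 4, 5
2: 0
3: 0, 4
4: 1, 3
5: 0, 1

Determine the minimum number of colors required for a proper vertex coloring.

The cycle 1-4-3-0-5-1 has odd length 5, so it cannot be 2-colored; at least 3 colors are needed.
3 colors suffice: color a → {0, 4}; color b → {2, 3, 5}; color c → {1}. No two adjacent vertices share a color.

3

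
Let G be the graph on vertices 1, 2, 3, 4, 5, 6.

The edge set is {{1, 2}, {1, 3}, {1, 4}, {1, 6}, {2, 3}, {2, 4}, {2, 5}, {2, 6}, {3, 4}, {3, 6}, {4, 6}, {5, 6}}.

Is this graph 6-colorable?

Yes

The chromatic number is 5. 1, 2, 3, 4, 6 are pairwise adjacent (a clique of size 5), so at least 5 colors are needed.
5 colors suffice: color a → {2}; color b → {6}; color c → {3, 5}; color d → {4}; color e → {1}.
Since 6 ≥ 5, a proper 6-coloring certainly exists.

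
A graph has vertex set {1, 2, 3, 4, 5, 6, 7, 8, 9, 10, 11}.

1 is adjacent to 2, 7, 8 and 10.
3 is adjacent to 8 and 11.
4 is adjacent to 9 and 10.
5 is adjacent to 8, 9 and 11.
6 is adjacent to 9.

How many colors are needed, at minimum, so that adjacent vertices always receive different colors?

5 and 9 are adjacent, so at least 2 colors are needed.
2 colors suffice: color red → {1, 3, 4, 5, 6}; color blue → {2, 7, 8, 9, 10, 11}. No two adjacent vertices share a color.

2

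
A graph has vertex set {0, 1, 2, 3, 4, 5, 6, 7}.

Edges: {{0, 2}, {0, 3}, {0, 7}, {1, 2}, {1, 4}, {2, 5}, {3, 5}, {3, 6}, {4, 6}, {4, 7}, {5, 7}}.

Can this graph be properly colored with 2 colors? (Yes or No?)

No

The cycle 6-4-7-0-3-6 has odd length 5, so it cannot be 2-colored; at least 3 colors are needed.
So 2 colors are not enough.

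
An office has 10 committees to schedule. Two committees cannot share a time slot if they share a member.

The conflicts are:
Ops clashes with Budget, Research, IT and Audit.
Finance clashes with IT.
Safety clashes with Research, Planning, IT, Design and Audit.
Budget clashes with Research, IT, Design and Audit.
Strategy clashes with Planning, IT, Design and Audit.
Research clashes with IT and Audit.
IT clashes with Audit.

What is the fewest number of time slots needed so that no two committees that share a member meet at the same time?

Ops, Budget, Research, IT, Audit pairwise conflict, so at least 5 time slots are needed.
5 time slots suffice: time slot 1 → {Planning, IT, Design}; time slot 2 → {Finance, Audit}; time slot 3 → {Safety, Budget, Strategy}; time slot 4 → {Research}; time slot 5 → {Ops}. Every pair that conflicts lands in different time slots.

5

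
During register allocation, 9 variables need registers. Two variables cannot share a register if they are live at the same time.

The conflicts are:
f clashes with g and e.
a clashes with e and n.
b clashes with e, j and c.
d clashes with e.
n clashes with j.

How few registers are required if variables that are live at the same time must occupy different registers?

The cycle n-j-b-e-a-n has odd length 5, so it cannot be 2-colored; at least 3 registers are needed.
A valid assignment using 3 registers: f=2, a=3, g=1, b=2, d=2, e=1, n=2, j=1, c=1. Every pair that conflicts lands in different registers.

3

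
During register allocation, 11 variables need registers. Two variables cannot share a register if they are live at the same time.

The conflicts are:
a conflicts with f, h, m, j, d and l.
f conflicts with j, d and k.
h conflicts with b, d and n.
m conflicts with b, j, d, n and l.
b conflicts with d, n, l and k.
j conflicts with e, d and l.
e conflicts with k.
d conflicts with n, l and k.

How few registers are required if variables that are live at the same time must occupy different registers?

a, m, j, d, l pairwise conflict, so at least 5 registers are needed.
5 registers suffice: register 1 → {e, d}; register 2 → {h, m, k}; register 3 → {b, j}; register 4 → {a, n}; register 5 → {f, l}. No two conflicting variables share a register.

5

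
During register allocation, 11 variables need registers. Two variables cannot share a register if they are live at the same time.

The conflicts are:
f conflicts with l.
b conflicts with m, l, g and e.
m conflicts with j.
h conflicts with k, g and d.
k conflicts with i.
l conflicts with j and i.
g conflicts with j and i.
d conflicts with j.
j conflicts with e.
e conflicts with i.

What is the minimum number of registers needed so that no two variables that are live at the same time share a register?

2

k and i conflict, so at least 2 registers are needed.
2 registers suffice: register 1 → {f, b, h, j, i}; register 2 → {m, k, l, g, d, e}. No two conflicting variables share a register.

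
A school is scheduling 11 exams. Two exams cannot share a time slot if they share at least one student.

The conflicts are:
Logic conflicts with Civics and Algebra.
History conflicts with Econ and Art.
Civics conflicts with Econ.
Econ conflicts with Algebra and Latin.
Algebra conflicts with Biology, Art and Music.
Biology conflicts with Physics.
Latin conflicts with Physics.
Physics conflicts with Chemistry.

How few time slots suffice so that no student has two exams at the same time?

The cycle Physics-Latin-Econ-Algebra-Biology-Physics has odd length 5, so it cannot be 2-colored; at least 3 time slots are needed.
3 time slots suffice: time slot 1 → {History, Civics, Algebra, Physics}; time slot 2 → {Logic, Econ, Biology, Art, Music, Chemistry}; time slot 3 → {Latin}. Every pair that conflicts lands in different time slots.

3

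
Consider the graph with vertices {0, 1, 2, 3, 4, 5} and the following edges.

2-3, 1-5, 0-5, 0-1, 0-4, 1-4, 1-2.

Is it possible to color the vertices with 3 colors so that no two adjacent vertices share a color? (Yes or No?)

The chromatic number is 3. 0, 1, 4 are pairwise adjacent, so at least 3 colors are needed.
3 colors suffice: color a → {1, 3}; color b → {0, 2}; color c → {4, 5}.
That is already a proper 3-coloring.

Yes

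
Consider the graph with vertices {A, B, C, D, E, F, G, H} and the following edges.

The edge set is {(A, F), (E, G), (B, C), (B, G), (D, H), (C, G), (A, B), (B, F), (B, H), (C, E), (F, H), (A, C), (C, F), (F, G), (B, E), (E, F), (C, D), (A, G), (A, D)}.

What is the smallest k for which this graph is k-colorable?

A, B, C, F, G are mutually adjacent (a clique of size 5), so at least 5 colors are needed.
5 colors suffice: color 1 → {C, H}; color 2 → {D, F}; color 3 → {B}; color 4 → {A, E}; color 5 → {G}. Each edge has distinct colors on its endpoints.

5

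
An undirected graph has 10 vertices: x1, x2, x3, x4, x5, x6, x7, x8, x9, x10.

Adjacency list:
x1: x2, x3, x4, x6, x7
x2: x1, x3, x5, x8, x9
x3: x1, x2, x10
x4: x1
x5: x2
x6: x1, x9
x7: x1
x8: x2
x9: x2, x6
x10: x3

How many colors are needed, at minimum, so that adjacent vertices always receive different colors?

x1, x2, x3 are pairwise adjacent, so at least 3 colors are needed.
One proper 3-coloring: x1=2, x2=1, x3=3, x4=1, x5=2, x6=1, x7=1, x8=2, x9=2, x10=1. Every edge joins two different colors.

3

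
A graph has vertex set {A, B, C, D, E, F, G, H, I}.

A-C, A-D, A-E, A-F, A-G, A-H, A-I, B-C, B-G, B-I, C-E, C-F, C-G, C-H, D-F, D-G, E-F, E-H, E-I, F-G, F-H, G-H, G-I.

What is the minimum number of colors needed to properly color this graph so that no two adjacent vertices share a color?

5

A, C, E, F, H are mutually adjacent (a clique of size 5), so at least 5 colors are needed.
5 colors suffice: A=2, B=2, C=3, D=3, E=1, F=4, G=1, H=5, I=3. No two adjacent vertices share a color.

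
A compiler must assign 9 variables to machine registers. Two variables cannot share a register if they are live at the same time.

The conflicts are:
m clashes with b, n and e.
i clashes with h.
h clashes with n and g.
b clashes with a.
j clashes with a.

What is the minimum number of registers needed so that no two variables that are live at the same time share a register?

2

m and n conflict, so at least 2 registers are needed.
2 registers suffice: m=1, i=2, h=1, b=2, n=2, j=2, a=1, g=2, e=2. Every pair that conflicts lands in different registers.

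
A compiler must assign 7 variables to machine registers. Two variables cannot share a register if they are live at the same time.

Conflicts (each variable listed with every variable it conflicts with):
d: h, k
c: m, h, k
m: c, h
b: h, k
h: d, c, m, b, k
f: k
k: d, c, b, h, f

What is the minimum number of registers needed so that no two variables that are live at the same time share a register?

c, m, h are mutually in conflict, so at least 3 registers are needed.
3 registers suffice: register 1 → {m, k}; register 2 → {h, f}; register 3 → {d, c, b}. No two conflicting variables share a register.

3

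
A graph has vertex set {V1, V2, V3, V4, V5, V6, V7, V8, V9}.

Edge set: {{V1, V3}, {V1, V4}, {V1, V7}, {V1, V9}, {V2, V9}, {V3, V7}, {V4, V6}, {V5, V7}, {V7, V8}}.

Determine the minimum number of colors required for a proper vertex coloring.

3

V1, V3, V7 form a triangle, so at least 3 colors are needed.
3 colors suffice: color 1 → {V4, V7, V9}; color 2 → {V1, V2, V5, V6, V8}; color 3 → {V3}. Each edge has distinct colors on its endpoints.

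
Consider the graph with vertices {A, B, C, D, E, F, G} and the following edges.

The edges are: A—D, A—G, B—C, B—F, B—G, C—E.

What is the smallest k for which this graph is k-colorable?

2

A and G are adjacent, so at least 2 colors are needed.
2 colors suffice: A=1, B=1, C=2, D=2, E=1, F=2, G=2. No two adjacent vertices share a color.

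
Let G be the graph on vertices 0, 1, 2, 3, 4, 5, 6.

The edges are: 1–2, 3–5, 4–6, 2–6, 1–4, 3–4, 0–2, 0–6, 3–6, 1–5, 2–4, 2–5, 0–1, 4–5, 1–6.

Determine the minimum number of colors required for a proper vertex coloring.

4

1, 2, 4, 5 are pairwise adjacent (a clique of size 4), so at least 4 colors are needed.
4 colors suffice: color a → {1, 3}; color b → {0, 4}; color c → {5, 6}; color d → {2}. Every edge joins two different colors.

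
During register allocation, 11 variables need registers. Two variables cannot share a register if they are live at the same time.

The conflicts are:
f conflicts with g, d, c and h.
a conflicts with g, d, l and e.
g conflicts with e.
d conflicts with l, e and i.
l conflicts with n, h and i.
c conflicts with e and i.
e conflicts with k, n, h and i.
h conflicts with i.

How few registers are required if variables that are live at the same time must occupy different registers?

3

a, g, e pairwise conflict, so at least 3 registers are needed.
3 registers suffice: register 1 → {f, l, e}; register 2 → {g, d, c, k, n, h}; register 3 → {a, i}. Every pair that conflicts lands in different registers.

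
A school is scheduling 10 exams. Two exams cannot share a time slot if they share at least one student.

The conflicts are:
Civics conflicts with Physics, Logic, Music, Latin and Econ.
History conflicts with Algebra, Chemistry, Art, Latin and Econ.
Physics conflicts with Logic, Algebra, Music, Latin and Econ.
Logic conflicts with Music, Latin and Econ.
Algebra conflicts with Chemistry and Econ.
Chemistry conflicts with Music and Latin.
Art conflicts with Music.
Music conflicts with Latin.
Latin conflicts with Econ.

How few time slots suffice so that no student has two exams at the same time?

Civics, Physics, Logic, Latin, Econ pairwise conflict, so at least 5 time slots are needed.
5 time slots suffice: Civics=4, History=3, Physics=3, Logic=5, Algebra=1, Chemistry=4, Art=1, Music=2, Latin=1, Econ=2. Every pair that conflicts lands in different time slots.

5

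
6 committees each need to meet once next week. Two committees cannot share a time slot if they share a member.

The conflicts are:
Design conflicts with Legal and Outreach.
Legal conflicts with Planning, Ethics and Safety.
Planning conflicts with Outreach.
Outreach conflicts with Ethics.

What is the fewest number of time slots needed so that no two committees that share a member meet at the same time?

2

Legal and Ethics conflict, so at least 2 time slots are needed.
2 time slots suffice: time slot 1 → {Legal, Outreach}; time slot 2 → {Design, Planning, Ethics, Safety}. No two conflicting committees share a time slot.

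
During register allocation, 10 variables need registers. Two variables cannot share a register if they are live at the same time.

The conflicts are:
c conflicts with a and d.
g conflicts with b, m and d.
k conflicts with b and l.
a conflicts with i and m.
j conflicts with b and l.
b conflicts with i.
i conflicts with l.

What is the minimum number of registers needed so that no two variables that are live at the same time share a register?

3

The cycle d-c-a-m-g-d has odd length 5, so it cannot be 2-colored; at least 3 registers are needed.
3 registers suffice: register 1 → {a, b, d, l}; register 2 → {c, g, k, j, i}; register 3 → {m}. No two conflicting variables share a register.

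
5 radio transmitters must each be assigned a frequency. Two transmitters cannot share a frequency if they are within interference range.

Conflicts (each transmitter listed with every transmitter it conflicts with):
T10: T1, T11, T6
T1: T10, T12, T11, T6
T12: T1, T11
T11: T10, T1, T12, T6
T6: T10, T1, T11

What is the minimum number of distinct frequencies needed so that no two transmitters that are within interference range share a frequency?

4

T10, T1, T11, T6 pairwise conflict, so at least 4 frequencies are needed.
4 frequencies suffice: frequency 1 → {T11}; frequency 2 → {T1}; frequency 3 → {T12, T6}; frequency 4 → {T10}. No two conflicting transmitters share a frequency.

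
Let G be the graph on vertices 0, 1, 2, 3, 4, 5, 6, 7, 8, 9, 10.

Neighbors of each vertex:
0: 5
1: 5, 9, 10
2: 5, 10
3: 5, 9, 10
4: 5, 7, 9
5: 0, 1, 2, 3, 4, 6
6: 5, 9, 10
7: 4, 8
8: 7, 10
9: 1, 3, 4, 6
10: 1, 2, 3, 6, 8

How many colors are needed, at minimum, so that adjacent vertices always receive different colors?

2

4 and 7 are adjacent, so at least 2 colors are needed.
2 colors suffice: color a → {5, 7, 9, 10}; color b → {0, 1, 2, 3, 4, 6, 8}. Each edge has distinct colors on its endpoints.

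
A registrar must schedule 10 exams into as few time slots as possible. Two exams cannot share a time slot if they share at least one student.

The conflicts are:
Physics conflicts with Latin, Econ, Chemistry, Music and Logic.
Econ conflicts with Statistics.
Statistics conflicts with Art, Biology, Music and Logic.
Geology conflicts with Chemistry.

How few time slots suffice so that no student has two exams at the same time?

Statistics and Biology conflict, so at least 2 time slots are needed.
2 time slots suffice: Physics=1, Latin=2, Econ=2, Statistics=1, Geology=1, Chemistry=2, Art=2, Biology=2, Music=2, Logic=2. Each listed conflict is separated.

2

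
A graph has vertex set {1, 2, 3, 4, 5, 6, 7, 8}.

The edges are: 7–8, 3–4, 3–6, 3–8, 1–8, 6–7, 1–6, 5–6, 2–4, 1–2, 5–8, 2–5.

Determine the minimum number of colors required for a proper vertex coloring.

The cycle 3-8-1-2-4-3 has odd length 5, so it cannot be 2-colored; at least 3 colors are needed.
One proper 3-coloring: 1=b, 2=a, 3=b, 4=c, 5=b, 6=a, 7=b, 8=a. Every edge joins two different colors.

3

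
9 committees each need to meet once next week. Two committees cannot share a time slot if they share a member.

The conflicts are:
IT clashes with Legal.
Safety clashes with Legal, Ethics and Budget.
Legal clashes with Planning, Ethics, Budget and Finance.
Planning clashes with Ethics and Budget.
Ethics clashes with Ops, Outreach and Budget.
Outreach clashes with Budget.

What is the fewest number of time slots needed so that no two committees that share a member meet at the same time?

Legal, Planning, Ethics, Budget pairwise conflict, so at least 4 time slots are needed.
Using 4 time slots: IT=2, Safety=4, Legal=1, Planning=4, Ethics=2, Ops=1, Outreach=1, Budget=3, Finance=2. Each listed conflict is separated.

4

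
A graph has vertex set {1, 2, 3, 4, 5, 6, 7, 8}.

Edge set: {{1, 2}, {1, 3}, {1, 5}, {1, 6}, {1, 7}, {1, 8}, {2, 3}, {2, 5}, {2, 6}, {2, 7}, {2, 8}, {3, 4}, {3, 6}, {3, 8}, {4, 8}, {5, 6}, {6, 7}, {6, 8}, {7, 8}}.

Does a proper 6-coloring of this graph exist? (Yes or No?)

Yes

The chromatic number is 5. 1, 2, 3, 6, 8 form a clique, so at least 5 colors are needed.
One proper 5-coloring: 1=green, 2=blue, 3=purple, 4=blue, 5=red, 6=yellow, 7=purple, 8=red.
Since 6 ≥ 5, a proper 6-coloring certainly exists.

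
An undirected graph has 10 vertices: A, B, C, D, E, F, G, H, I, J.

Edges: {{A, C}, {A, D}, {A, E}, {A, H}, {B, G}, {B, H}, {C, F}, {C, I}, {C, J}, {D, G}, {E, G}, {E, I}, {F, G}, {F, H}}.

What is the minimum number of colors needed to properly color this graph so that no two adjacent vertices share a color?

The cycle D-A-C-F-G-D has odd length 5, so it cannot be 2-colored; at least 3 colors are needed.
3 colors suffice: color red → {A, G, I, J}; color blue → {C, D, E, H}; color green → {B, F}. Each edge has distinct colors on its endpoints.

3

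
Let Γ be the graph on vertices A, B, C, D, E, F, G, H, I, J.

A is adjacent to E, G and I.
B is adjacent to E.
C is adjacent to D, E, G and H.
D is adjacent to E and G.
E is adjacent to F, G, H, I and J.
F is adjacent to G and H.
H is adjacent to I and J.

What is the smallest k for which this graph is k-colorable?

C, D, E, G are pairwise adjacent (a clique of size 4), so at least 4 colors are needed.
4 colors suffice: A=3, B=2, C=3, D=4, E=1, F=3, G=2, H=2, I=4, J=3. Every edge joins two different colors.

4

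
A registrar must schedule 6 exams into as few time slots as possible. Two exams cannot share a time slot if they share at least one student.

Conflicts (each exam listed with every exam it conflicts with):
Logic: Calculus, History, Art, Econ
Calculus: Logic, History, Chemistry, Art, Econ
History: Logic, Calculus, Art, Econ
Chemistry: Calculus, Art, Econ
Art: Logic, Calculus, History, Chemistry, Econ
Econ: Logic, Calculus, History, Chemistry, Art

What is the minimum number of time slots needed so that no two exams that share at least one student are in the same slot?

Logic, Calculus, History, Art, Econ are mutually in conflict, so at least 5 time slots are needed.
5 time slots suffice: time slot 1 → {Art}; time slot 2 → {Calculus}; time slot 3 → {Econ}; time slot 4 → {History, Chemistry}; time slot 5 → {Logic}. Each listed conflict is separated.

5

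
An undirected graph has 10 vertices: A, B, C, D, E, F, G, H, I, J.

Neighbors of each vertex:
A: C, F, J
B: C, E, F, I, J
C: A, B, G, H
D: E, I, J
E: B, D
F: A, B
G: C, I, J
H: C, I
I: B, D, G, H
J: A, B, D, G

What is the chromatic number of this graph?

2

A and F are adjacent, so at least 2 colors are needed.
One proper 2-coloring: A=red, B=red, C=blue, D=red, E=blue, F=blue, G=red, H=red, I=blue, J=blue. Every edge joins two different colors.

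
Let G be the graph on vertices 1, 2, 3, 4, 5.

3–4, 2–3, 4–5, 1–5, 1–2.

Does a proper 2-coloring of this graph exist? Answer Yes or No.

The cycle 4-5-1-2-3-4 has odd length 5, so it cannot be 2-colored; at least 3 colors are needed.
So 2 colors are not enough.

No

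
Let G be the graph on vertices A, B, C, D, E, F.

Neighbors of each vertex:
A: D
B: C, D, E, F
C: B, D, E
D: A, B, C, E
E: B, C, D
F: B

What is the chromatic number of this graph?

B, C, D, E are mutually adjacent (a clique of size 4), so at least 4 colors are needed.
4 colors suffice: color red → {A, B}; color blue → {D, F}; color green → {C}; color yellow → {E}. Every edge joins two different colors.

4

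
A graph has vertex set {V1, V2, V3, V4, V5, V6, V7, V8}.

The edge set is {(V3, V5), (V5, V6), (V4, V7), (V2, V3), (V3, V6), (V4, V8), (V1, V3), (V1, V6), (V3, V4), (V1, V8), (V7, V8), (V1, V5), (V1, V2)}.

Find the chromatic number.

V1, V3, V5, V6 are pairwise adjacent (a clique of size 4), so at least 4 colors are needed.
One proper 4-coloring: V1=2, V2=3, V3=1, V4=2, V5=3, V6=4, V7=3, V8=1. Each edge has distinct colors on its endpoints.

4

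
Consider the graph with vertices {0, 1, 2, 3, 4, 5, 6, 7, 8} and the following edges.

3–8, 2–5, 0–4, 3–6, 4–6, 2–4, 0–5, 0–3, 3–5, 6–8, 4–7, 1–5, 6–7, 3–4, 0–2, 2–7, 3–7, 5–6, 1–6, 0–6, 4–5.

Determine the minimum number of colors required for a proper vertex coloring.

5

0, 3, 4, 5, 6 are pairwise adjacent (a clique of size 5), so at least 5 colors are needed.
A valid assignment using 5 colors: 0=e, 1=b, 2=a, 3=b, 4=c, 5=d, 6=a, 7=d, 8=c. Every edge joins two different colors.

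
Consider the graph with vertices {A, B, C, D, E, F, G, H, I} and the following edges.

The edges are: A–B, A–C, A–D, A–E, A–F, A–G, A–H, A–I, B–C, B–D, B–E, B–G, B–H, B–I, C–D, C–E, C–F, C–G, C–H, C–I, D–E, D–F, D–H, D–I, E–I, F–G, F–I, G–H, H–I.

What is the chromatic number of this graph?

A, B, C, D, E, I are mutually adjacent (a clique of size 6), so at least 6 colors are needed.
6 colors suffice: A=2, B=4, C=1, D=3, E=6, F=4, G=3, H=6, I=5. No two adjacent vertices share a color.

6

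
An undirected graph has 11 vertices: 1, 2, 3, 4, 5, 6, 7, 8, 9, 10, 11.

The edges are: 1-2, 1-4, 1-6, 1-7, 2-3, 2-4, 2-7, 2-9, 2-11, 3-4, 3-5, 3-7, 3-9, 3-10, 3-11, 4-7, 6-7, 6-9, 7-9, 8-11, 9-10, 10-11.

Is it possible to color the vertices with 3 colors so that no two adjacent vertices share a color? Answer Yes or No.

No

2, 3, 7, 9 form a clique, so at least 4 colors are needed.
So 3 colors are not enough.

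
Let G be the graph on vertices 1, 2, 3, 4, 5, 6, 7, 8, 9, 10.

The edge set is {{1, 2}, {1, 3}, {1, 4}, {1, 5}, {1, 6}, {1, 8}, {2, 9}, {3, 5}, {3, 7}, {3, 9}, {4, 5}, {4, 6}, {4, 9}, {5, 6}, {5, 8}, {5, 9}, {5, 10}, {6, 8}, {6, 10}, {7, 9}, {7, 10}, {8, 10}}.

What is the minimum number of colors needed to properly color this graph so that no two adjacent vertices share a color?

1, 4, 5, 6 are pairwise adjacent (a clique of size 4), so at least 4 colors are needed.
4 colors suffice: color a → {2, 5, 7}; color b → {1, 9, 10}; color c → {3, 6}; color d → {4, 8}. Every edge joins two different colors.

4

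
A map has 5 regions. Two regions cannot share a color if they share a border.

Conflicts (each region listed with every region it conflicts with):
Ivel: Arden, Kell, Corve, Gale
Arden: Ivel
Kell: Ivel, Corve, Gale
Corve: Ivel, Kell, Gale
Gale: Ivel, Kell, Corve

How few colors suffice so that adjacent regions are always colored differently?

Ivel, Kell, Corve, Gale are mutually in conflict, so at least 4 colors are needed.
4 colors suffice: color 1 → {Ivel}; color 2 → {Arden, Gale}; color 3 → {Kell}; color 4 → {Corve}. Each listed conflict is separated.

4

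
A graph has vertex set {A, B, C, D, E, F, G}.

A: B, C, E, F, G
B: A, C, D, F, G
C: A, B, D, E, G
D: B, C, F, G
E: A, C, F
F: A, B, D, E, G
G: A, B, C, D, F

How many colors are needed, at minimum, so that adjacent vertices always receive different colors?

B, D, F, G form a clique, so at least 4 colors are needed.
4 colors suffice: color 1 → {E, G}; color 2 → {C, F}; color 3 → {A, D}; color 4 → {B}. Every edge joins two different colors.

4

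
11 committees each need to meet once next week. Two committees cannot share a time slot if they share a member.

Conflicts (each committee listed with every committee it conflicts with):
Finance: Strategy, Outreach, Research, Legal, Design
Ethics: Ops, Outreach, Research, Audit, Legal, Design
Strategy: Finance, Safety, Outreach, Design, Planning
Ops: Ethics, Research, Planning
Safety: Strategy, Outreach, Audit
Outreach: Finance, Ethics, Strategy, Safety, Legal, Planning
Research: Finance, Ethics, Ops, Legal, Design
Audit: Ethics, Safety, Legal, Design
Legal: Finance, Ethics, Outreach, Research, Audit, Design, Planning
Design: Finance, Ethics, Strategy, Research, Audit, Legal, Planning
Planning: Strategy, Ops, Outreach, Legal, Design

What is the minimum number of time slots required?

4

Ethics, Audit, Legal, Design are mutually in conflict, so at least 4 time slots are needed.
A valid assignment using 4 time slots: Finance=3, Ethics=3, Strategy=2, Ops=1, Safety=3, Outreach=1, Research=4, Audit=4, Legal=2, Design=1, Planning=3. Every pair that conflicts lands in different time slots.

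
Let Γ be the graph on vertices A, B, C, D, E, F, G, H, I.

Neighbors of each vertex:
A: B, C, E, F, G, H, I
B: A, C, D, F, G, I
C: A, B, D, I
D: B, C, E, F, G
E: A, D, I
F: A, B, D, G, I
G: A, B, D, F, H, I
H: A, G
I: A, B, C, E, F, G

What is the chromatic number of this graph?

A, B, F, G, I are mutually adjacent (a clique of size 5), so at least 5 colors are needed.
5 colors suffice: color 1 → {A, D}; color 2 → {B, E, H}; color 3 → {C, G}; color 4 → {I}; color 5 → {F}. Every edge joins two different colors.

5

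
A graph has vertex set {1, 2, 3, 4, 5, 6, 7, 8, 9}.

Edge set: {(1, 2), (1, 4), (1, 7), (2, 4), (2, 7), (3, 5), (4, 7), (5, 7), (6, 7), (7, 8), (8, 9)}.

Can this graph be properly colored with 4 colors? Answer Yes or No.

The chromatic number is 4. 1, 2, 4, 7 are pairwise adjacent (a clique of size 4), so at least 4 colors are needed.
4 colors suffice: color red → {3, 7, 9}; color blue → {4, 5, 6, 8}; color green → {2}; color yellow → {1}.
That is already a proper 4-coloring.

Yes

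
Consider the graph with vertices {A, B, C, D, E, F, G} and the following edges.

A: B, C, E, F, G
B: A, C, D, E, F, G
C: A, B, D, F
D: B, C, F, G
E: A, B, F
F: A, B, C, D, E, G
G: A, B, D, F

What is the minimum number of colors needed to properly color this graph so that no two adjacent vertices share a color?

A, B, E, F are mutually adjacent (a clique of size 4), so at least 4 colors are needed.
4 colors suffice: A=3, B=2, C=4, D=3, E=4, F=1, G=4. Every edge joins two different colors.

4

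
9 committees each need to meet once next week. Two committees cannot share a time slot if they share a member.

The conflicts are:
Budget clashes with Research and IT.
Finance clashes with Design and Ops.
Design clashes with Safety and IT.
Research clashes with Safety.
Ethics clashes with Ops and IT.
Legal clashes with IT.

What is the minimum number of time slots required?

3

The cycle Finance-Ops-Ethics-IT-Design-Finance has odd length 5, so it cannot be 2-colored; at least 3 time slots are needed.
3 time slots suffice: time slot 1 → {Finance, Research, IT}; time slot 2 → {Budget, Design, Ethics, Legal}; time slot 3 → {Safety, Ops}. Every pair that conflicts lands in different time slots.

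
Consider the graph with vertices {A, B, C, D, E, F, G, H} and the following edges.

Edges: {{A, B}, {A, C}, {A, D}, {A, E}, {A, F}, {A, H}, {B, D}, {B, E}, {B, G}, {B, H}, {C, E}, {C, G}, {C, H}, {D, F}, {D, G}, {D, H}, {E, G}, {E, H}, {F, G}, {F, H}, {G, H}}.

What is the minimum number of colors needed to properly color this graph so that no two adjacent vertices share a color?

B, D, G, H are mutually adjacent (a clique of size 4), so at least 4 colors are needed.
A valid assignment using 4 colors: A=2, B=4, C=4, D=3, E=3, F=4, G=2, H=1. No two adjacent vertices share a color.

4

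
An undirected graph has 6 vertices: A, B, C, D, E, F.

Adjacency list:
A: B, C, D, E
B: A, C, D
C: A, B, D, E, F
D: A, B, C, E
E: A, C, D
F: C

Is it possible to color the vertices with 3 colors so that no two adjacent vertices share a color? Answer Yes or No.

No

A, B, C, D are mutually adjacent (a clique of size 4), so at least 4 colors are needed.
So 3 colors are not enough.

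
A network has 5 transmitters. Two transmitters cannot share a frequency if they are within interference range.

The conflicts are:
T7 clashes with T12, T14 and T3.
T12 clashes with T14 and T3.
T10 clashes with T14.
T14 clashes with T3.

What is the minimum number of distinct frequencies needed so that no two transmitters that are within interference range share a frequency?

T7, T12, T14, T3 are mutually in conflict, so at least 4 frequencies are needed.
4 frequencies suffice: frequency 1 → {T14}; frequency 2 → {T12, T10}; frequency 3 → {T7}; frequency 4 → {T3}. Every pair that conflicts lands in different frequencies.

4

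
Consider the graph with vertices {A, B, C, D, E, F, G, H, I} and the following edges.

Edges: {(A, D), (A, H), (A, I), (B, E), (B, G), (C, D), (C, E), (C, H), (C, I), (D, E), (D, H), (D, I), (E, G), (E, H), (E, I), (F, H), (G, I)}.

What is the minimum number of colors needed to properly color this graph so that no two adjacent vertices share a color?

C, D, E, I are pairwise adjacent (a clique of size 4), so at least 4 colors are needed.
4 colors suffice: A=red, B=green, C=yellow, D=blue, E=red, F=red, G=blue, H=green, I=green. Each edge has distinct colors on its endpoints.

4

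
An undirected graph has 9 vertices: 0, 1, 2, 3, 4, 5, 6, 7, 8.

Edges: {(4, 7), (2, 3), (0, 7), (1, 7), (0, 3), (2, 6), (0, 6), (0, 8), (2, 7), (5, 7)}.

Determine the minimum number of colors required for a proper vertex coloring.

0 and 8 are adjacent, so at least 2 colors are needed.
2 colors suffice: color a → {3, 6, 7, 8}; color b → {0, 1, 2, 4, 5}. Each edge has distinct colors on its endpoints.

2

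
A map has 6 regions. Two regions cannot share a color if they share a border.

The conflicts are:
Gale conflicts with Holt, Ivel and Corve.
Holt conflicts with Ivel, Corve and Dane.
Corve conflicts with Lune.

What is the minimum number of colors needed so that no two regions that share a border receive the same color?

3

Gale, Holt, Corve all conflict with each other, so at least 3 colors are needed.
One proper 3-coloring: Gale=3, Holt=1, Ivel=2, Corve=2, Dane=2, Lune=1. Each listed conflict is separated.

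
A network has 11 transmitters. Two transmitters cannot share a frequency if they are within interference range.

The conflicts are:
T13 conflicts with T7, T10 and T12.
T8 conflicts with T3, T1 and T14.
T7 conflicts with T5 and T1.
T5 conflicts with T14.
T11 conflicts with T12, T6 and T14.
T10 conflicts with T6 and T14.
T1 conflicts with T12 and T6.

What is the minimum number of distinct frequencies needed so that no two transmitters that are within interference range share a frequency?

The cycle T8-T1-T7-T5-T14-T8 has odd length 5, so it cannot be 2-colored; at least 3 frequencies are needed.
3 frequencies suffice: frequency 1 → {T13, T3, T1, T14}; frequency 2 → {T8, T7, T12, T6}; frequency 3 → {T5, T11, T10}. Each listed conflict is separated.

3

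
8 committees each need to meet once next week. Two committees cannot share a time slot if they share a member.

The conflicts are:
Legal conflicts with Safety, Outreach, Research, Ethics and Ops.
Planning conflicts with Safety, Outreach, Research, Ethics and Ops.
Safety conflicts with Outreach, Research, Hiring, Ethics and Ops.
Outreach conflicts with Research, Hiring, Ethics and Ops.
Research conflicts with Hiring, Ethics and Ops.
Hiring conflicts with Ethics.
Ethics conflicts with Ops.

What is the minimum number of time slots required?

6

Legal, Safety, Outreach, Research, Ethics, Ops are mutually in conflict, so at least 6 time slots are needed.
6 time slots suffice: time slot 1 → {Ethics}; time slot 2 → {Outreach}; time slot 3 → {Safety}; time slot 4 → {Research}; time slot 5 → {Hiring, Ops}; time slot 6 → {Legal, Planning}. Each listed conflict is separated.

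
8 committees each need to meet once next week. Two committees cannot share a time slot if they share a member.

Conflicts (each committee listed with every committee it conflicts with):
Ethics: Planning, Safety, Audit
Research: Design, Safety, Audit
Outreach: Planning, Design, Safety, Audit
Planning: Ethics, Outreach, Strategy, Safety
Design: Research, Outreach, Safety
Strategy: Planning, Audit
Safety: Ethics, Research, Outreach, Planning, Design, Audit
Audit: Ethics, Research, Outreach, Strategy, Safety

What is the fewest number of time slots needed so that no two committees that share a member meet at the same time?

3

Outreach, Planning, Safety are mutually in conflict, so at least 3 time slots are needed.
3 time slots suffice: Ethics=3, Research=3, Outreach=3, Planning=2, Design=2, Strategy=1, Safety=1, Audit=2. No two conflicting committees share a time slot.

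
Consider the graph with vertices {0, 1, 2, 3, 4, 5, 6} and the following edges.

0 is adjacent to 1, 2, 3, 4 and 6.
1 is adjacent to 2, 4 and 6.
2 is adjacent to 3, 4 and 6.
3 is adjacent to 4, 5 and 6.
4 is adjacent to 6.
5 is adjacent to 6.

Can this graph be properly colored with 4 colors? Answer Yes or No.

0, 2, 3, 4, 6 are pairwise adjacent (a clique of size 5), so at least 5 colors are needed.
So 4 colors are not enough.

No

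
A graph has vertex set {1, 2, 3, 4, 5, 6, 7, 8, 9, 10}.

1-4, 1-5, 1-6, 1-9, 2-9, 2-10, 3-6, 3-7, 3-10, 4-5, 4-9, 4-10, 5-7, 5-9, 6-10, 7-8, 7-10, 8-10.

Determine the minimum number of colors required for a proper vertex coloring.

1, 4, 5, 9 form a clique, so at least 4 colors are needed.
4 colors suffice: color a → {5, 10}; color b → {6, 7, 9}; color c → {2, 3, 4, 8}; color d → {1}. No two adjacent vertices share a color.

4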